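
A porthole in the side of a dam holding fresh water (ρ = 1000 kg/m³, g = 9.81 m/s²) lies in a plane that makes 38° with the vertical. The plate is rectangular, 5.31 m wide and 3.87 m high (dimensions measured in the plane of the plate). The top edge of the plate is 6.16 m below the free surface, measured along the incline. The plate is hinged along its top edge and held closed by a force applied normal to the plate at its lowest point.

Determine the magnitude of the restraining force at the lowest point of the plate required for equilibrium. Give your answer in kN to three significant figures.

γ = ρg = 1000 × 9.81 = 9810 N/m³ = 9.81 kN/m³.
The plate makes 38° with the vertical, i.e. θ = 90° − 38° = 52° to the horizontal. Measuring y along the incline from the free-surface line, vertical depth h = y·sinθ with sinθ = 0.788011.
The centroid lies 3.87/2 = 1.935 m below the top edge, so y_c = 6.16 + 1.935 = 8.095 m and h_c = 8.095 × 0.788011 = 6.37895 m.
A = 5.31 × 3.87 = 20.5497 m².
Resultant F = γ·h_c·A = 9.81 × 6.37895 × 20.5497 = 1285.95 kN.
I_c = b·h³/12 = 5.31 × 3.87³/12 = 25.6476 m⁴.
Centre of pressure: y_p = y_c + I_c/(y_c·A) = 8.095 + 25.6476/(8.095 × 20.5497) = 8.095 + 0.154179 = 8.24918 m along the plane.
The resultant acts 1.935 + 0.154179 = 2.08918 m (along the plate) below the hinge at the top edge, so the moment about the hinge is M = F × 2.08918 = 1285.95 × 2.08918 = 2686.58 kN·m.
A normal force at the bottom, 3.87 m from the hinge, must supply this moment: P = 2686.58/3.87 = 694.207 kN.

P ≈ 694 kN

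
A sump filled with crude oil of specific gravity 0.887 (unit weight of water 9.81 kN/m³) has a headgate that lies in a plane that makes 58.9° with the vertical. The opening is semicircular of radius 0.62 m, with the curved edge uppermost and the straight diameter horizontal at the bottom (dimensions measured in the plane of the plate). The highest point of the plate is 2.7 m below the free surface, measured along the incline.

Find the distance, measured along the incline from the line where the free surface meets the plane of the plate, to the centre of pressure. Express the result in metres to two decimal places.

γ = 0.887 × 9.81 = 8.70147 kN/m³.
The plate makes 58.9° with the vertical, i.e. θ = 90° − 58.9° = 31.1° to the horizontal. Measuring y along the incline from the free-surface line, vertical depth h = y·sinθ with sinθ = 0.516533.
The centroid lies 4r/(3π) = 0.263136 m above the diameter, so r − 4r/(3π) = 0.62 − 0.263136 = 0.356864 m below the topmost point, so y_c = 2.7 + 0.356864 = 3.05686 m and h_c = 3.05686 × 0.516533 = 1.57897 m.
A = πr²/2 = π × 0.62²/2 = 0.603814 m².
Resultant F = γ·h_c·A = 8.70147 × 1.57897 × 0.603814 = 8.29602 kN.
I_c = (π/8 − 8/(9π))·r⁴ = 0.109757 × 0.62⁴ = 0.0162181 m⁴.
Centre of pressure: y_p = y_c + I_c/(y_c·A) = 3.05686 + 0.0162181/(3.05686 × 0.603814) = 3.05686 + 0.00878661 = 3.06565 m along the plane.

y_p = 3.07 m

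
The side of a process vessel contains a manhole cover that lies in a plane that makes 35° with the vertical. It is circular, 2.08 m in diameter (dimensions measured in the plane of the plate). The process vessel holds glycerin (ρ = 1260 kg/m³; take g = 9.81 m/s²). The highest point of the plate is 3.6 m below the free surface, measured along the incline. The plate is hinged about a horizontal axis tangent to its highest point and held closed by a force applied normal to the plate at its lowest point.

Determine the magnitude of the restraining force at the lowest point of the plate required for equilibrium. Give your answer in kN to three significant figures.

γ = ρg = 1260 × 9.81 / 1000 = 12.3606 kN/m³.
The plate makes 35° with the vertical, i.e. θ = 90° − 35° = 55° to the horizontal. Measuring y along the incline from the free-surface line, vertical depth h = y·sinθ with sinθ = 0.819152.
The centroid is at the centre, 1.04 m below the top of the plate, so y_c = 3.6 + 1.04 = 4.64 m and h_c = 4.64 × 0.819152 = 3.80087 m.
A = π(1.04)² = 3.39795 m².
Resultant F = γ·h_c·A = 12.3606 × 3.80087 × 3.39795 = 159.639 kN.
I_c = πr⁴/4 = π × 1.04⁴/4 = 0.918805 m⁴.
Centre of pressure: y_p = y_c + I_c/(y_c·A) = 4.64 + 0.918805/(4.64 × 3.39795) = 4.64 + 0.0582758 = 4.69828 m along the plane.
The resultant acts 1.04 + 0.0582758 = 1.09828 m (along the plate) below the hinge at the top edge, so the moment about the hinge is M = F × 1.09828 = 159.639 × 1.09828 = 175.328 kN·m.
A normal force at the bottom, 2.08 m from the hinge, must supply this moment: P = 175.328/2.08 = 84.2923 kN.

P ≈ 84.3 kN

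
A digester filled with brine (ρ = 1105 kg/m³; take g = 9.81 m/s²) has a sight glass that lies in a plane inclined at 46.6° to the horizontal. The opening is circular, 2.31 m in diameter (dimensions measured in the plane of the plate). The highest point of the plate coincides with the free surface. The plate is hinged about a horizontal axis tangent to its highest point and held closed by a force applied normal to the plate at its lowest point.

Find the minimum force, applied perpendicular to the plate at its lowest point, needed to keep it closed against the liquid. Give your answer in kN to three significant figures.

P ≈ 23.8 kN

γ = ρg = 1105 × 9.81 / 1000 = 10.84005 kN/m³.
Let θ = 46.6° be the plate's angle to the horizontal; measure y along the incline from where the plane meets the free surface. Vertical depth h = y·sinθ with sinθ = 0.726575.
The centroid is at the centre, 1.155 m below the top of the plate, so y_c = 1.155 m and h_c = 1.155 × 0.726575 = 0.839194 m.
A = π(1.155)² = 4.19096 m².
Resultant F = γ·h_c·A = 10.84005 × 0.839194 × 4.19096 = 38.1248 kN.
I_c = πr⁴/4 = π × 1.155⁴/4 = 1.39771 m⁴.
Centre of pressure: y_p = y_c + I_c/(y_c·A) = 1.155 + 1.39771/(1.155 × 4.19096) = 1.155 + 0.28875 = 1.44375 m along the plane.
The resultant acts 1.155 + 0.28875 = 1.44375 m (along the plate) below the hinge at the top edge, so the moment about the hinge is M = F × 1.44375 = 38.1248 × 1.44375 = 55.0427 kN·m.
A normal force at the bottom, 2.31 m from the hinge, must supply this moment: P = 55.0427/2.31 = 23.828 kN.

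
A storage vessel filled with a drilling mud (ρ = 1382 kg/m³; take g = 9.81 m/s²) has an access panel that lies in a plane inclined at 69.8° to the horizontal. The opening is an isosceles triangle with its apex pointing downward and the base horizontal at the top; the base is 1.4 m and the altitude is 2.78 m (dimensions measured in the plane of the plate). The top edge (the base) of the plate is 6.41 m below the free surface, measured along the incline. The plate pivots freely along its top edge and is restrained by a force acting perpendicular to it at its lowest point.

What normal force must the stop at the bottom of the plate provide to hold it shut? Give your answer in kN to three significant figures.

γ = ρg = 1382 × 9.81 / 1000 = 13.55742 kN/m³.
Let θ = 69.8° be the plate's angle to the horizontal; measure y along the incline from where the plane meets the free surface. Vertical depth h = y·sinθ with sinθ = 0.938493.
With the apex down, the centroid sits h/3 = 2.78/3 = 0.926667 m below the base (the top edge), so y_c = 6.41 + 0.926667 = 7.33667 m and h_c = 7.33667 × 0.938493 = 6.88541 m.
A = ½ × 1.4 × 2.78 = 1.946 m².
Resultant F = γ·h_c·A = 13.55742 × 6.88541 × 1.946 = 181.656 kN.
I_c = b·h³/36 = 1.4 × 2.78³/36 = 0.835526 m⁴.
Centre of pressure: y_p = y_c + I_c/(y_c·A) = 7.33667 + 0.835526/(7.33667 × 1.946) = 7.33667 + 0.0585219 = 7.39519 m along the plane.
The resultant acts 0.926667 + 0.0585219 = 0.985189 m (along the plate) below the hinge at the top edge, so the moment about the hinge is M = F × 0.985189 = 181.656 × 0.985189 = 178.965 kN·m.
A normal force at the bottom, 2.78 m from the hinge, must supply this moment: P = 178.965/2.78 = 64.3759 kN.

P ≈ 64.4 kN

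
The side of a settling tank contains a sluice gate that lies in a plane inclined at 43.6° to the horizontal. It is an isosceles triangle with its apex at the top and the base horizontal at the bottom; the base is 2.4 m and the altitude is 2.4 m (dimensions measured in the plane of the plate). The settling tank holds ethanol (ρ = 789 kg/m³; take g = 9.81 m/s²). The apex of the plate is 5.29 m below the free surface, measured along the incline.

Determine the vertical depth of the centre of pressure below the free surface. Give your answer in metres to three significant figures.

h_p = 4.78 m

γ = ρg = 789 × 9.81 / 1000 = 7.74009 kN/m³.
Let θ = 43.6° be the plate's angle to the horizontal; measure y along the incline from where the plane meets the free surface. Vertical depth h = y·sinθ with sinθ = 0.689620.
With the apex up, the centroid sits 2h/3 = 2 × 2.4/3 = 1.6 m below the apex, so y_c = 5.29 + 1.6 = 6.89 m and h_c = 6.89 × 0.689620 = 4.75148 m.
A = ½ × 2.4 × 2.4 = 2.88 m².
Resultant F = γ·h_c·A = 7.74009 × 4.75148 × 2.88 = 105.917 kN.
I_c = b·h³/36 = 2.4 × 2.4³/36 = 0.9216 m⁴.
Centre of pressure: y_p = y_c + I_c/(y_c·A) = 6.89 + 0.9216/(6.89 × 2.88) = 6.89 + 0.0464441 = 6.93644 m along the plane.
Vertically, h_p = y_p·sinθ = 6.93644 × 0.689620 = 4.78351 m.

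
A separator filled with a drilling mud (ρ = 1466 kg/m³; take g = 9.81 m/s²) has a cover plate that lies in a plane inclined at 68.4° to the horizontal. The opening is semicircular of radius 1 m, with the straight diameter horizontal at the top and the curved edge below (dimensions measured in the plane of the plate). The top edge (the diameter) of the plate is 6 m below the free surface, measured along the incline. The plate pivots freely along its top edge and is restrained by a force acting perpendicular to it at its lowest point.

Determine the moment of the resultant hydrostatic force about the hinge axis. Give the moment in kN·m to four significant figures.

γ = ρg = 1466 × 9.81 / 1000 = 14.38146 kN/m³.
Let θ = 68.4° be the plate's angle to the horizontal; measure y along the incline from where the plane meets the free surface. Vertical depth h = y·sinθ with sinθ = 0.929776.
The centroid of a semicircle lies 4r/(3π) = 0.424413 m from the diameter, here below the top edge, so y_c = 6 + 0.424413 = 6.42441 m and h_c = 6.42441 × 0.929776 = 5.97326 m.
A = πr²/2 = π × 1²/2 = 1.5708 m².
Resultant F = γ·h_c·A = 14.38146 × 5.97326 × 1.5708 = 134.938 kN.
I_c = (π/8 − 8/(9π))·r⁴ = 0.109757 × 1⁴ = 0.109757 m⁴.
Centre of pressure: y_p = y_c + I_c/(y_c·A) = 6.42441 + 0.109757/(6.42441 × 1.5708) = 6.42441 + 0.0108762 = 6.43529 m along the plane.
The resultant acts 0.424413 + 0.0108762 = 0.435289 m (along the plate) below the hinge at the top edge, so the moment about the hinge is M = F × 0.435289 = 134.938 × 0.435289 = 58.737 kN·m.

M ≈ 58.74 kN·m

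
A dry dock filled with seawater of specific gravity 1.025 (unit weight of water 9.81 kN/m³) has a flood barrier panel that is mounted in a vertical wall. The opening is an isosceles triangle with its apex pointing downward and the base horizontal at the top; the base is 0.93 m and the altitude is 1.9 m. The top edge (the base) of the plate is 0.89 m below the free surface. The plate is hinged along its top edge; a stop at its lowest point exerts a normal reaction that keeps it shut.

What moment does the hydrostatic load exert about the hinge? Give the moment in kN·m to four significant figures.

γ = 1.025 × 9.81 = 10.05525 kN/m³.
With the apex down, the centroid sits h/3 = 1.9/3 = 0.633333 m below the base (the top edge), so the centroid depth is h_c = 0.89 + 0.633333 = 1.52333 m.
A = ½ × 0.93 × 1.9 = 0.8835 m².
Resultant F = γ·h_c·A = 10.05525 × 1.52333 × 0.8835 = 13.533 kN.
I_c = b·h³/36 = 0.93 × 1.9³/36 = 0.177191 m⁴.
Centre of pressure: y_p = y_c + I_c/(y_c·A) = 1.52333 + 0.177191/(1.52333 × 0.8835) = 1.52333 + 0.131656 = 1.65499 m along the plane.
The resultant acts 0.633333 + 0.131656 = 0.764989 m (along the plate) below the hinge at the top edge, so the moment about the hinge is M = F × 0.764989 = 13.533 × 0.764989 = 10.3526 kN·m.

M ≈ 10.35 kN·m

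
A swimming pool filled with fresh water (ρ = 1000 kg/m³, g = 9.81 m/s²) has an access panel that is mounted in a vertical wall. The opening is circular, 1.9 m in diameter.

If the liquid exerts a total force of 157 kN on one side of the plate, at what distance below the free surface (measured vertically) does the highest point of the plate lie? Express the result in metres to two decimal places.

γ = ρg = 1000 × 9.81 = 9810 N/m³ = 9.81 kN/m³.
A = π(0.95)² = 2.83529 m².
From F = γ·h_c·A, the centroid depth is h_c = 157/(9.81 × 2.83529) = 5.6446 m.
The centroid is at the centre, 0.95 m below the top of the plate, so the highest point sits at h_top = 5.6446 − 0.95 = 4.6946 m below the surface.

d_top ≈ 4.69 m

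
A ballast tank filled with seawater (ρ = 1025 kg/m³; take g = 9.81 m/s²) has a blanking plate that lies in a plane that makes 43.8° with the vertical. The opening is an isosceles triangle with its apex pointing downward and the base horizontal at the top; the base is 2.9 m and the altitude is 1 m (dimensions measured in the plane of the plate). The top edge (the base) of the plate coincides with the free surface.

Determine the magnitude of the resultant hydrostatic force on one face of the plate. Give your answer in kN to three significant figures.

F ≈ 3.51 kN

γ = ρg = 1025 × 9.81 / 1000 = 10.05525 kN/m³.
The plate makes 43.8° with the vertical, i.e. θ = 90° − 43.8° = 46.2° to the horizontal. Measuring y along the incline from the free-surface line, vertical depth h = y·sinθ with sinθ = 0.721760.
With the apex down, the centroid sits h/3 = 1/3 = 0.333333 m below the base (the top edge), so y_c = 0.333333 m and h_c = 0.333333 × 0.721760 = 0.240586 m.
A = ½ × 2.9 × 1 = 1.45 m².
Resultant F = γ·h_c·A = 10.05525 × 0.240586 × 1.45 = 3.50777 kN.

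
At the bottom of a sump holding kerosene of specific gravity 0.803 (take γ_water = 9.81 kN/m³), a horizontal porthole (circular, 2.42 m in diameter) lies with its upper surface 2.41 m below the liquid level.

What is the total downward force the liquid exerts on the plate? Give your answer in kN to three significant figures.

F ≈ 87.3 kN

γ = 0.803 × 9.81 = 7.87743 kN/m³.
The plate is horizontal, so pressure is uniform at p = γ·h = 7.87743 × 2.41 = 18.9846 kN/m².
A = π(1.21)² = 4.59961 m².
F = p·A = 18.9846 × 4.59961 = 87.3218 kN.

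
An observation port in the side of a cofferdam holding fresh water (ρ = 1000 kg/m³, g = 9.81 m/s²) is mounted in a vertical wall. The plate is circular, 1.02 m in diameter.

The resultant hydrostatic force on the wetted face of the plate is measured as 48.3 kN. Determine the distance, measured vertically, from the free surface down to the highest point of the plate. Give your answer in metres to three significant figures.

d_top ≈ 5.52 m

γ = ρg = 1000 × 9.81 = 9810 N/m³ = 9.81 kN/m³.
A = π(0.51)² = 0.817128 m².
From F = γ·h_c·A, the centroid depth is h_c = 48.3/(9.81 × 0.817128) = 6.02543 m.
The centroid is at the centre, 0.51 m below the top of the plate, so the highest point sits at h_top = 6.02543 − 0.51 = 5.51543 m below the surface.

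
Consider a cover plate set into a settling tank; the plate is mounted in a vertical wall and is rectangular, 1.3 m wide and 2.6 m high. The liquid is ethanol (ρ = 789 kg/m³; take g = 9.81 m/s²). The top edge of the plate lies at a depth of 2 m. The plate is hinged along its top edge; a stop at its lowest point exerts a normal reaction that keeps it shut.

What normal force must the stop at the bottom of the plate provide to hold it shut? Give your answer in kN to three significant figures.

P ≈ 48.8 kN

γ = ρg = 789 × 9.81 / 1000 = 7.74009 kN/m³.
The centroid lies 2.6/2 = 1.3 m below the top edge, so the centroid depth is h_c = 2 + 1.3 = 3.3 m.
A = 1.3 × 2.6 = 3.38 m².
Resultant F = γ·h_c·A = 7.74009 × 3.3 × 3.38 = 86.333 kN.
I_c = b·h³/12 = 1.3 × 2.6³/12 = 1.90407 m⁴.
Centre of pressure: y_p = y_c + I_c/(y_c·A) = 3.3 + 1.90407/(3.3 × 3.38) = 3.3 + 0.170707 = 3.47071 m along the plane.
The resultant acts 1.3 + 0.170707 = 1.47071 m (along the plate) below the hinge at the top edge, so the moment about the hinge is M = F × 1.47071 = 86.333 × 1.47071 = 126.971 kN·m.
A normal force at the bottom, 2.6 m from the hinge, must supply this moment: P = 126.971/2.6 = 48.835 kN.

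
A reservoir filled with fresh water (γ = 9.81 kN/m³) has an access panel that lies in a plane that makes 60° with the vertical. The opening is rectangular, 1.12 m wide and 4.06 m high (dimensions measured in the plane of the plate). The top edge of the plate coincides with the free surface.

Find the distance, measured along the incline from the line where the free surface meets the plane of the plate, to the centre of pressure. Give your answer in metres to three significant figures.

γ = 9.81 kN/m³.
The plate makes 60° with the vertical, i.e. θ = 90° − 60° = 30° to the horizontal. Measuring y along the incline from the free-surface line, vertical depth h = y·sinθ with sinθ = 0.500000.
The centroid lies 4.06/2 = 2.03 m below the top edge, so y_c = 2.03 m and h_c = 2.03 × 0.500000 = 1.015 m.
A = 1.12 × 4.06 = 4.5472 m².
Resultant F = γ·h_c·A = 9.81 × 1.015 × 4.5472 = 45.2772 kN.
I_c = b·h³/12 = 1.12 × 4.06³/12 = 6.24619 m⁴.
Centre of pressure: y_p = y_c + I_c/(y_c·A) = 2.03 + 6.24619/(2.03 × 4.5472) = 2.03 + 0.676667 = 2.70667 m along the plane.

y_p = 2.71 m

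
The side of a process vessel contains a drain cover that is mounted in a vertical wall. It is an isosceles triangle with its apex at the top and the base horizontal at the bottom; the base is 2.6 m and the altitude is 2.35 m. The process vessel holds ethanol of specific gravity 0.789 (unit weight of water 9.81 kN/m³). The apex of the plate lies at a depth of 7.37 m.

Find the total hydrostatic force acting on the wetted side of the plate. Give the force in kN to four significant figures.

F ≈ 211.3 kN

γ = 0.789 × 9.81 = 7.74009 kN/m³.
With the apex up, the centroid sits 2h/3 = 2 × 2.35/3 = 1.56667 m below the apex, so the centroid depth is h_c = 7.37 + 1.56667 = 8.93667 m.
A = ½ × 2.6 × 2.35 = 3.055 m².
Resultant F = γ·h_c·A = 7.74009 × 8.93667 × 3.055 = 211.316 kN.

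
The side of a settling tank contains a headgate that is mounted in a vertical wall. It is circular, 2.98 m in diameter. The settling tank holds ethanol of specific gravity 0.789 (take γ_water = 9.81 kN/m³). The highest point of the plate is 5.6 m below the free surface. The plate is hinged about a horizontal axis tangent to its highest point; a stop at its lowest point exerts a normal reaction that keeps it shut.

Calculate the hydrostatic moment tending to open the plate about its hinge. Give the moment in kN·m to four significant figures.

γ = 0.789 × 9.81 = 7.74009 kN/m³.
The centroid is at the centre, 1.49 m below the top of the plate, so the centroid depth is h_c = 5.6 + 1.49 = 7.09 m.
A = π(1.49)² = 6.97465 m².
Resultant F = γ·h_c·A = 7.74009 × 7.09 × 6.97465 = 382.75 kN.
I_c = πr⁴/4 = π × 1.49⁴/4 = 3.87111 m⁴.
Centre of pressure: y_p = y_c + I_c/(y_c·A) = 7.09 + 3.87111/(7.09 × 6.97465) = 7.09 + 0.0782829 = 7.16828 m along the plane.
The resultant acts 1.49 + 0.0782829 = 1.56828 m (along the plate) below the hinge at the top edge, so the moment about the hinge is M = F × 1.56828 = 382.75 × 1.56828 = 600.259 kN·m.

M ≈ 600.3 kN·m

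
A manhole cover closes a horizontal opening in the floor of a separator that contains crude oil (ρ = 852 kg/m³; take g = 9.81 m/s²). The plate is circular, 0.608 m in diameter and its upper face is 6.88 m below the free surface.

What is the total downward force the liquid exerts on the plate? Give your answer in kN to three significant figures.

F ≈ 16.7 kN

γ = ρg = 852 × 9.81 / 1000 = 8.35812 kN/m³.
The plate is horizontal, so pressure is uniform at p = γ·h = 8.35812 × 6.88 = 57.5039 kN/m².
A = π(0.304)² = 0.290333 m².
F = p·A = 57.5039 × 0.290333 = 16.6953 kN.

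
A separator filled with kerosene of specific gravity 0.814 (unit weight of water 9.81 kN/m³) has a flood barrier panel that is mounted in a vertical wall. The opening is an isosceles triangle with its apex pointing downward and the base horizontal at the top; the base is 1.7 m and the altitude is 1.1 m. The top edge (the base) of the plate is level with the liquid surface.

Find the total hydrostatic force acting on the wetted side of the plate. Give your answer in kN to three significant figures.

F ≈ 2.74 kN

γ = 0.814 × 9.81 = 7.98534 kN/m³.
With the apex down, the centroid sits h/3 = 1.1/3 = 0.366667 m below the base (the top edge), so the centroid depth is h_c = 0.366667 m.
A = ½ × 1.7 × 1.1 = 0.935 m².
Resultant F = γ·h_c·A = 7.98534 × 0.366667 × 0.935 = 2.73764 kN.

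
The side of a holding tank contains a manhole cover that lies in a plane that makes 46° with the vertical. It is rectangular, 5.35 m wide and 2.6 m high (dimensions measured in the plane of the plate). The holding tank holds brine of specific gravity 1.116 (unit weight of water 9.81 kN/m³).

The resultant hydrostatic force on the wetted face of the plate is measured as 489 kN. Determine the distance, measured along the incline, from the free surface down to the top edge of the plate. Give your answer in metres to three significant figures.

y_top ≈ 3.32 m

γ = 1.116 × 9.81 = 10.94796 kN/m³.
A = 5.35 × 2.6 = 13.91 m².
From F = γ·h_c·A, the centroid depth is h_c = 489/(10.94796 × 13.91) = 3.21106 m.
The plate makes 46° with the vertical, i.e. θ = 90° − 46° = 44° to the horizontal. Measuring y along the incline from the free-surface line, vertical depth h = y·sinθ with sinθ = 0.694658.
Along the incline, y_c = h_c/sinθ = 3.21106/0.694658 = 4.6225 m.
The centroid lies 2.6/2 = 1.3 m below the top edge, so the top edge sits at y_top = 4.6225 − 1.3 = 3.3225 m along the incline.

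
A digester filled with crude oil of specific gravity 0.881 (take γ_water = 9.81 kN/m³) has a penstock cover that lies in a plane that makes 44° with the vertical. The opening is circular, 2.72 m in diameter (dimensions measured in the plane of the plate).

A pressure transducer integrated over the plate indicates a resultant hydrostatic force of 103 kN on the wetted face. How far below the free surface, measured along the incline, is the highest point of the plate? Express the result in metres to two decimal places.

y_top ≈ 1.49 m

γ = 0.881 × 9.81 = 8.64261 kN/m³.
A = π(1.36)² = 5.81069 m².
From F = γ·h_c·A, the centroid depth is h_c = 103/(8.64261 × 5.81069) = 2.051 m.
The plate makes 44° with the vertical, i.e. θ = 90° − 44° = 46° to the horizontal. Measuring y along the incline from the free-surface line, vertical depth h = y·sinθ with sinθ = 0.719340.
Along the incline, y_c = h_c/sinθ = 2.051/0.719340 = 2.85122 m.
The centroid is at the centre, 1.36 m below the top of the plate, so the highest point sits at y_top = 2.85122 − 1.36 = 1.49122 m along the incline.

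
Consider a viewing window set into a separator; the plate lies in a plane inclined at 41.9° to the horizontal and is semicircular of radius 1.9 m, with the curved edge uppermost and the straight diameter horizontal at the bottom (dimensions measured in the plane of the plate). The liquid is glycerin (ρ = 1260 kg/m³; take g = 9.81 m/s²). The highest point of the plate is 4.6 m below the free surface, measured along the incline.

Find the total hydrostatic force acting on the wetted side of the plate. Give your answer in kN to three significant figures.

F ≈ 267 kN

γ = ρg = 1260 × 9.81 / 1000 = 12.3606 kN/m³.
Let θ = 41.9° be the plate's angle to the horizontal; measure y along the incline from where the plane meets the free surface. Vertical depth h = y·sinθ with sinθ = 0.667833.
The centroid lies 4r/(3π) = 0.806385 m above the diameter, so r − 4r/(3π) = 1.9 − 0.806385 = 1.09361 m below the topmost point, so y_c = 4.6 + 1.09361 = 5.69361 m and h_c = 5.69361 × 0.667833 = 3.80238 m.
A = πr²/2 = π × 1.9²/2 = 5.67057 m².
Resultant F = γ·h_c·A = 12.3606 × 3.80238 × 5.67057 = 266.515 kN.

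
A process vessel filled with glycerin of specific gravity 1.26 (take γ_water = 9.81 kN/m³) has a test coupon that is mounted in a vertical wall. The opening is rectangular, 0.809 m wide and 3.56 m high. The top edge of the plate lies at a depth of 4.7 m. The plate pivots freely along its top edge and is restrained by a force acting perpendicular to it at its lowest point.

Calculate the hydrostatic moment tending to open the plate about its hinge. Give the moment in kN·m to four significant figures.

γ = 1.26 × 9.81 = 12.3606 kN/m³.
The centroid lies 3.56/2 = 1.78 m below the top edge, so the centroid depth is h_c = 4.7 + 1.78 = 6.48 m.
A = 0.809 × 3.56 = 2.88004 m².
Resultant F = γ·h_c·A = 12.3606 × 6.48 × 2.88004 = 230.682 kN.
I_c = b·h³/12 = 0.809 × 3.56³/12 = 3.04171 m⁴.
Centre of pressure: y_p = y_c + I_c/(y_c·A) = 6.48 + 3.04171/(6.48 × 2.88004) = 6.48 + 0.162984 = 6.64298 m along the plane.
The resultant acts 1.78 + 0.162984 = 1.94298 m (along the plate) below the hinge at the top edge, so the moment about the hinge is M = F × 1.94298 = 230.682 × 1.94298 = 448.211 kN·m.

M ≈ 448.2 kN·m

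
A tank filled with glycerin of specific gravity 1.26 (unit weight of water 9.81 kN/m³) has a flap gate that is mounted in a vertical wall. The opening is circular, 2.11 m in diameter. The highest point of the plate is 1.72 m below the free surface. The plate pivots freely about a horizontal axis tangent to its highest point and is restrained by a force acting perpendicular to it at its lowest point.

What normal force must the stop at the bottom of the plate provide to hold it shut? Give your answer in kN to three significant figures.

P ≈ 65.7 kN

γ = 1.26 × 9.81 = 12.3606 kN/m³.
The centroid is at the centre, 1.055 m below the top of the plate, so the centroid depth is h_c = 1.72 + 1.055 = 2.775 m.
A = π(1.055)² = 3.49667 m².
Resultant F = γ·h_c·A = 12.3606 × 2.775 × 3.49667 = 119.938 kN.
I_c = πr⁴/4 = π × 1.055⁴/4 = 0.972971 m⁴.
Centre of pressure: y_p = y_c + I_c/(y_c·A) = 2.775 + 0.972971/(2.775 × 3.49667) = 2.775 + 0.100273 = 2.87527 m along the plane.
The resultant acts 1.055 + 0.100273 = 1.15527 m (along the plate) below the hinge at the top edge, so the moment about the hinge is M = F × 1.15527 = 119.938 × 1.15527 = 138.561 kN·m.
A normal force at the bottom, 2.11 m from the hinge, must supply this moment: P = 138.561/2.11 = 65.6687 kN.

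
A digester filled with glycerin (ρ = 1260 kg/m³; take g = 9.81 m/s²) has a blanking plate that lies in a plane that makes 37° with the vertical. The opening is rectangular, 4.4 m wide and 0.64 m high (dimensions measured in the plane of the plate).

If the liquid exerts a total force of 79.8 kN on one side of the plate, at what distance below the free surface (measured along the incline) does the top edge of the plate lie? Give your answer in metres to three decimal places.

γ = ρg = 1260 × 9.81 / 1000 = 12.3606 kN/m³.
A = 4.4 × 0.64 = 2.816 m².
From F = γ·h_c·A, the centroid depth is h_c = 79.8/(12.3606 × 2.816) = 2.29261 m.
The plate makes 37° with the vertical, i.e. θ = 90° − 37° = 53° to the horizontal. Measuring y along the incline from the free-surface line, vertical depth h = y·sinθ with sinθ = 0.798636.
Along the incline, y_c = h_c/sinθ = 2.29261/0.798636 = 2.87066 m.
The centroid lies 0.64/2 = 0.32 m below the top edge, so the top edge sits at y_top = 2.87066 − 0.32 = 2.55066 m along the incline.

y_top ≈ 2.551 m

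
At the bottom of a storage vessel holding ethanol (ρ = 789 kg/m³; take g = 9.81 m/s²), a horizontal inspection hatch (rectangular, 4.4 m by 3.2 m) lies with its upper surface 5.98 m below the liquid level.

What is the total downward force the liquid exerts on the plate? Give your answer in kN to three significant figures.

γ = ρg = 789 × 9.81 / 1000 = 7.74009 kN/m³.
The plate is horizontal, so pressure is uniform at p = γ·h = 7.74009 × 5.98 = 46.2857 kN/m².
A = 4.4 × 3.2 = 14.08 m².
F = p·A = 46.2857 × 14.08 = 651.703 kN.

F ≈ 652 kN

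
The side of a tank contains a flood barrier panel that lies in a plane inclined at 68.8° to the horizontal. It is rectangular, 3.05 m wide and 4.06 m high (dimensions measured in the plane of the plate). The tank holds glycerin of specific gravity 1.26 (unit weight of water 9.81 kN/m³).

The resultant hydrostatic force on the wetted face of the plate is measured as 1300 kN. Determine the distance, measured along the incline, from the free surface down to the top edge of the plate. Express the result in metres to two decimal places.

γ = 1.26 × 9.81 = 12.3606 kN/m³.
A = 3.05 × 4.06 = 12.383 m².
From F = γ·h_c·A, the centroid depth is h_c = 1300/(12.3606 × 12.383) = 8.49333 m.
Let θ = 68.8° be the plate's angle to the horizontal; measure y along the incline from where the plane meets the free surface. Vertical depth h = y·sinθ with sinθ = 0.932324.
Along the incline, y_c = h_c/sinθ = 8.49333/0.932324 = 9.10985 m.
The centroid lies 4.06/2 = 2.03 m below the top edge, so the top edge sits at y_top = 9.10985 − 2.03 = 7.07985 m along the incline.

y_top ≈ 7.08 m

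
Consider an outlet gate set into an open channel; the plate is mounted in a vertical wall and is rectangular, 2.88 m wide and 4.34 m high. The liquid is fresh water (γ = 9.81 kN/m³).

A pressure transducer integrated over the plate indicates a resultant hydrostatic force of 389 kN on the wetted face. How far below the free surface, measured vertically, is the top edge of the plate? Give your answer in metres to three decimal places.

d_top ≈ 1.002 m

γ = 9.81 kN/m³.
A = 2.88 × 4.34 = 12.4992 m².
From F = γ·h_c·A, the centroid depth is h_c = 389/(9.81 × 12.4992) = 3.17248 m.
The centroid lies 4.34/2 = 2.17 m below the top edge, so the top edge sits at h_top = 3.17248 − 2.17 = 1.00248 m below the surface.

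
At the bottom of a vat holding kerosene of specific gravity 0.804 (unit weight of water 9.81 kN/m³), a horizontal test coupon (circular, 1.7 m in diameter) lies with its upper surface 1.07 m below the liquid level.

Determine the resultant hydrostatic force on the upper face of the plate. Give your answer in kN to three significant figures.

γ = 0.804 × 9.81 = 7.88724 kN/m³.
The plate is horizontal, so pressure is uniform at p = γ·h = 7.88724 × 1.07 = 8.43935 kN/m².
A = π(0.85)² = 2.2698 m².
F = p·A = 8.43935 × 2.2698 = 19.1556 kN.

F ≈ 19.2 kN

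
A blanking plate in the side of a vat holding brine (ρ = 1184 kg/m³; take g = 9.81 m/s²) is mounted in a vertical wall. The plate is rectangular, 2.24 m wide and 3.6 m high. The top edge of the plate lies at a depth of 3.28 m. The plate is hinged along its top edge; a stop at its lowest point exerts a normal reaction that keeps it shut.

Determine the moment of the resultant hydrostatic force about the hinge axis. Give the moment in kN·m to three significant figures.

γ = ρg = 1184 × 9.81 / 1000 = 11.61504 kN/m³.
The centroid lies 3.6/2 = 1.8 m below the top edge, so the centroid depth is h_c = 3.28 + 1.8 = 5.08 m.
A = 2.24 × 3.6 = 8.064 m².
Resultant F = γ·h_c·A = 11.61504 × 5.08 × 8.064 = 475.812 kN.
I_c = b·h³/12 = 2.24 × 3.6³/12 = 8.70912 m⁴.
Centre of pressure: y_p = y_c + I_c/(y_c·A) = 5.08 + 8.70912/(5.08 × 8.064) = 5.08 + 0.212598 = 5.2926 m along the plane.
The resultant acts 1.8 + 0.212598 = 2.0126 m (along the plate) below the hinge at the top edge, so the moment about the hinge is M = F × 2.0126 = 475.812 × 2.0126 = 957.619 kN·m.

M ≈ 958 kN·m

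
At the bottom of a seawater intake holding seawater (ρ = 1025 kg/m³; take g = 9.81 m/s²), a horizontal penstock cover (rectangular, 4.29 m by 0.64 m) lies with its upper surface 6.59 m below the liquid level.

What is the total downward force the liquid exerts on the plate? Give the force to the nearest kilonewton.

γ = ρg = 1025 × 9.81 / 1000 = 10.05525 kN/m³.
The plate is horizontal, so pressure is uniform at p = γ·h = 10.05525 × 6.59 = 66.2641 kN/m².
A = 4.29 × 0.64 = 2.7456 m².
F = p·A = 66.2641 × 2.7456 = 181.935 kN.

F ≈ 182 kN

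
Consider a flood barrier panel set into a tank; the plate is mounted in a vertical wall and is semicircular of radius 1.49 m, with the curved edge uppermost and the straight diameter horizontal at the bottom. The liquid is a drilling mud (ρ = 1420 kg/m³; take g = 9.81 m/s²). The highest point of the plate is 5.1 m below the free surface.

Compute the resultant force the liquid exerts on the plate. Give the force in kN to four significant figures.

F ≈ 289.4 kN

γ = ρg = 1420 × 9.81 / 1000 = 13.9302 kN/m³.
The centroid lies 4r/(3π) = 0.632376 m above the diameter, so r − 4r/(3π) = 1.49 − 0.632376 = 0.857624 m below the topmost point, so the centroid depth is h_c = 5.1 + 0.857624 = 5.95762 m.
A = πr²/2 = π × 1.49²/2 = 3.48732 m².
Resultant F = γ·h_c·A = 13.9302 × 5.95762 × 3.48732 = 289.416 kN.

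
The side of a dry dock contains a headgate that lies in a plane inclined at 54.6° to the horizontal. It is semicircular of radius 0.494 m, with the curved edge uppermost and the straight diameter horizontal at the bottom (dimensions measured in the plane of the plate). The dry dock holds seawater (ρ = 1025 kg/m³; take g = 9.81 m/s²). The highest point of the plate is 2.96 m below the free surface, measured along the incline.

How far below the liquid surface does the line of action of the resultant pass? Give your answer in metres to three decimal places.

γ = ρg = 1025 × 9.81 / 1000 = 10.05525 kN/m³.
Let θ = 54.6° be the plate's angle to the horizontal; measure y along the incline from where the plane meets the free surface. Vertical depth h = y·sinθ with sinθ = 0.815128.
The centroid lies 4r/(3π) = 0.20966 m above the diameter, so r − 4r/(3π) = 0.494 − 0.20966 = 0.28434 m below the topmost point, so y_c = 2.96 + 0.28434 = 3.24434 m and h_c = 3.24434 × 0.815128 = 2.64455 m.
A = πr²/2 = π × 0.494²/2 = 0.383331 m².
Resultant F = γ·h_c·A = 10.05525 × 2.64455 × 0.383331 = 10.1934 kN.
I_c = (π/8 − 8/(9π))·r⁴ = 0.109757 × 0.494⁴ = 0.00653642 m⁴.
Centre of pressure: y_p = y_c + I_c/(y_c·A) = 3.24434 + 0.00653642/(3.24434 × 0.383331) = 3.24434 + 0.00525581 = 3.2496 m along the plane.
Vertically, h_p = y_p·sinθ = 3.2496 × 0.815128 = 2.64884 m.

h_p = 2.649 m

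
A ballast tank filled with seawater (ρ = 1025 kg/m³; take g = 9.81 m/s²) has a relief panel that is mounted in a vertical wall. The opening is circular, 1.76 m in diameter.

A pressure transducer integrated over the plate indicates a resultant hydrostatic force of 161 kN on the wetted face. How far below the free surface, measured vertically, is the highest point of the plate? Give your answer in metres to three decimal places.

d_top ≈ 5.701 m

γ = ρg = 1025 × 9.81 / 1000 = 10.05525 kN/m³.
A = π(0.88)² = 2.43285 m².
From F = γ·h_c·A, the centroid depth is h_c = 161/(10.05525 × 2.43285) = 6.58139 m.
The centroid is at the centre, 0.88 m below the top of the plate, so the highest point sits at h_top = 6.58139 − 0.88 = 5.70139 m below the surface.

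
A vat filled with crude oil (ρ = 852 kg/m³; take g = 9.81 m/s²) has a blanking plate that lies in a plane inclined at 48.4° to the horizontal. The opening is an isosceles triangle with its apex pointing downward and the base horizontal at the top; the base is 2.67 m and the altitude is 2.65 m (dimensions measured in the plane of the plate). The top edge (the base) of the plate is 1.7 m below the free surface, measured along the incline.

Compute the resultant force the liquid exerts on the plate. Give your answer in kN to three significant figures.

γ = ρg = 852 × 9.81 / 1000 = 8.35812 kN/m³.
Let θ = 48.4° be the plate's angle to the horizontal; measure y along the incline from where the plane meets the free surface. Vertical depth h = y·sinθ with sinθ = 0.747798.
With the apex down, the centroid sits h/3 = 2.65/3 = 0.883333 m below the base (the top edge), so y_c = 1.7 + 0.883333 = 2.58333 m and h_c = 2.58333 × 0.747798 = 1.93181 m.
A = ½ × 2.67 × 2.65 = 3.53775 m².
Resultant F = γ·h_c·A = 8.35812 × 1.93181 × 3.53775 = 57.1216 kN.

F ≈ 57.1 kN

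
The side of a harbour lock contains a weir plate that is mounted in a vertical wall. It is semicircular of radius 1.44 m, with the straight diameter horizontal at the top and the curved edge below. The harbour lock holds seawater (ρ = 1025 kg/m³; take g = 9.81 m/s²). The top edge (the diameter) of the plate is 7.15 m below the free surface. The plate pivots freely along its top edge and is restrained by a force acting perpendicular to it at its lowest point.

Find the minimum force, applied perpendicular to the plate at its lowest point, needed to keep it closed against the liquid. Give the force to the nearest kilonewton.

P ≈ 111 kN

γ = ρg = 1025 × 9.81 / 1000 = 10.05525 kN/m³.
The centroid of a semicircle lies 4r/(3π) = 0.611155 m from the diameter, here below the top edge, so the centroid depth is h_c = 7.15 + 0.611155 = 7.76116 m.
A = πr²/2 = π × 1.44²/2 = 3.2572 m².
Resultant F = γ·h_c·A = 10.05525 × 7.76116 × 3.2572 = 254.193 kN.
I_c = (π/8 − 8/(9π))·r⁴ = 0.109757 × 1.44⁴ = 0.471935 m⁴.
Centre of pressure: y_p = y_c + I_c/(y_c·A) = 7.76116 + 0.471935/(7.76116 × 3.2572) = 7.76116 + 0.0186686 = 7.77983 m along the plane.
The resultant acts 0.611155 + 0.0186686 = 0.629824 m (along the plate) below the hinge at the top edge, so the moment about the hinge is M = F × 0.629824 = 254.193 × 0.629824 = 160.097 kN·m.
A normal force at the bottom, 1.44 m from the hinge, must supply this moment: P = 160.097/1.44 = 111.178 kN.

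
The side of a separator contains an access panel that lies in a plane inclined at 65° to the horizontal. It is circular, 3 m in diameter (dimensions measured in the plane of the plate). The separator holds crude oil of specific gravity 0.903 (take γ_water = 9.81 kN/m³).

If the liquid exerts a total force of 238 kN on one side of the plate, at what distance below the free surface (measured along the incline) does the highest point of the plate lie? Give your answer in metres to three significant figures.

y_top ≈ 2.69 m

γ = 0.903 × 9.81 = 8.85843 kN/m³.
A = π(1.5)² = 7.06858 m².
From F = γ·h_c·A, the centroid depth is h_c = 238/(8.85843 × 7.06858) = 3.80091 m.
Let θ = 65° be the plate's angle to the horizontal; measure y along the incline from where the plane meets the free surface. Vertical depth h = y·sinθ with sinθ = 0.906308.
Along the incline, y_c = h_c/sinθ = 3.80091/0.906308 = 4.19384 m.
The centroid is at the centre, 1.5 m below the top of the plate, so the highest point sits at y_top = 4.19384 − 1.5 = 2.69384 m along the incline.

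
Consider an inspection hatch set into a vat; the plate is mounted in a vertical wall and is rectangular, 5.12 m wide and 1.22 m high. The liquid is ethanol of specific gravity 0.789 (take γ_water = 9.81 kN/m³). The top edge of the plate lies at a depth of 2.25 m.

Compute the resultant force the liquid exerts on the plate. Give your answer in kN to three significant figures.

γ = 0.789 × 9.81 = 7.74009 kN/m³.
The centroid lies 1.22/2 = 0.61 m below the top edge, so the centroid depth is h_c = 2.25 + 0.61 = 2.86 m.
A = 5.12 × 1.22 = 6.2464 m².
Resultant F = γ·h_c·A = 7.74009 × 2.86 × 6.2464 = 138.274 kN.

F ≈ 138 kN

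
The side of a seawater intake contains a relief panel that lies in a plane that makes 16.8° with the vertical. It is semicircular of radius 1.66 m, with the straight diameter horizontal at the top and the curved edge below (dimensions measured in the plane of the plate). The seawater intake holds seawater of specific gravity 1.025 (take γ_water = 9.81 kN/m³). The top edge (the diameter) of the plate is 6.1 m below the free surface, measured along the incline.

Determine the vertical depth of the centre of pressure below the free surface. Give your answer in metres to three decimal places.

h_p = 6.541 m

γ = 1.025 × 9.81 = 10.05525 kN/m³.
The plate makes 16.8° with the vertical, i.e. θ = 90° − 16.8° = 73.2° to the horizontal. Measuring y along the incline from the free-surface line, vertical depth h = y·sinθ with sinθ = 0.957319.
The centroid of a semicircle lies 4r/(3π) = 0.704526 m from the diameter, here below the top edge, so y_c = 6.1 + 0.704526 = 6.80453 m and h_c = 6.80453 × 0.957319 = 6.51411 m.
A = πr²/2 = π × 1.66²/2 = 4.32849 m².
Resultant F = γ·h_c·A = 10.05525 × 6.51411 × 4.32849 = 283.52 kN.
I_c = (π/8 − 8/(9π))·r⁴ = 0.109757 × 1.66⁴ = 0.833421 m⁴.
Centre of pressure: y_p = y_c + I_c/(y_c·A) = 6.80453 + 0.833421/(6.80453 × 4.32849) = 6.80453 + 0.0282963 = 6.83283 m along the plane.
Vertically, h_p = y_p·sinθ = 6.83283 × 0.957319 = 6.5412 m.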